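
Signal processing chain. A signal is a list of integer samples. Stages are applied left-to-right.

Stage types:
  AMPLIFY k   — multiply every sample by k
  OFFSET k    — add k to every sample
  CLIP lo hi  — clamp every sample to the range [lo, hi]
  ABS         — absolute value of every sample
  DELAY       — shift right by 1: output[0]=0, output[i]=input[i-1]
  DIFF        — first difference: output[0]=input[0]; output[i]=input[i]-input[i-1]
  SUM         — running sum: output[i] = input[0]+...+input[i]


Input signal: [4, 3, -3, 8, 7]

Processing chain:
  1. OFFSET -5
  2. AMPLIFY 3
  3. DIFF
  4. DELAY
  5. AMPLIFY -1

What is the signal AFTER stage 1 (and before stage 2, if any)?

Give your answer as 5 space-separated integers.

Answer: -1 -2 -8 3 2

Derivation:
Input: [4, 3, -3, 8, 7]
Stage 1 (OFFSET -5): 4+-5=-1, 3+-5=-2, -3+-5=-8, 8+-5=3, 7+-5=2 -> [-1, -2, -8, 3, 2]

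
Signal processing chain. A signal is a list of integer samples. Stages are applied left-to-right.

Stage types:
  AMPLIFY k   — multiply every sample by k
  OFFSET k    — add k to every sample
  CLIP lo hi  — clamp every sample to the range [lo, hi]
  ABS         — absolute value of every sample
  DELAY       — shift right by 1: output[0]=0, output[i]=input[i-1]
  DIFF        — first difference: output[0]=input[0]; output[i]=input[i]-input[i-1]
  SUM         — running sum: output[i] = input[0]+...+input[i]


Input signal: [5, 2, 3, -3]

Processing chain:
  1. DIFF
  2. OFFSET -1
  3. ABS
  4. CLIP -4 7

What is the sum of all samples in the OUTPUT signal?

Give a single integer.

Answer: 15

Derivation:
Input: [5, 2, 3, -3]
Stage 1 (DIFF): s[0]=5, 2-5=-3, 3-2=1, -3-3=-6 -> [5, -3, 1, -6]
Stage 2 (OFFSET -1): 5+-1=4, -3+-1=-4, 1+-1=0, -6+-1=-7 -> [4, -4, 0, -7]
Stage 3 (ABS): |4|=4, |-4|=4, |0|=0, |-7|=7 -> [4, 4, 0, 7]
Stage 4 (CLIP -4 7): clip(4,-4,7)=4, clip(4,-4,7)=4, clip(0,-4,7)=0, clip(7,-4,7)=7 -> [4, 4, 0, 7]
Output sum: 15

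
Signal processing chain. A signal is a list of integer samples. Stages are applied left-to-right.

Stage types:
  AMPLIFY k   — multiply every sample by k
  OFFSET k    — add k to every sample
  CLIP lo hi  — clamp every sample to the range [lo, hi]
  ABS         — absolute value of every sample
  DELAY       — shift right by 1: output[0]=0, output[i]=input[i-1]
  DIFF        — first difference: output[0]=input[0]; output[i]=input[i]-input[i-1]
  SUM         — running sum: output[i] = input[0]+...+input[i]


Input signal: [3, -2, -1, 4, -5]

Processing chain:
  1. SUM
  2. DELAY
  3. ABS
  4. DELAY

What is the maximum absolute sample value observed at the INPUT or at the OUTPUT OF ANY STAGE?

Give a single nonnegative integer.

Answer: 5

Derivation:
Input: [3, -2, -1, 4, -5] (max |s|=5)
Stage 1 (SUM): sum[0..0]=3, sum[0..1]=1, sum[0..2]=0, sum[0..3]=4, sum[0..4]=-1 -> [3, 1, 0, 4, -1] (max |s|=4)
Stage 2 (DELAY): [0, 3, 1, 0, 4] = [0, 3, 1, 0, 4] -> [0, 3, 1, 0, 4] (max |s|=4)
Stage 3 (ABS): |0|=0, |3|=3, |1|=1, |0|=0, |4|=4 -> [0, 3, 1, 0, 4] (max |s|=4)
Stage 4 (DELAY): [0, 0, 3, 1, 0] = [0, 0, 3, 1, 0] -> [0, 0, 3, 1, 0] (max |s|=3)
Overall max amplitude: 5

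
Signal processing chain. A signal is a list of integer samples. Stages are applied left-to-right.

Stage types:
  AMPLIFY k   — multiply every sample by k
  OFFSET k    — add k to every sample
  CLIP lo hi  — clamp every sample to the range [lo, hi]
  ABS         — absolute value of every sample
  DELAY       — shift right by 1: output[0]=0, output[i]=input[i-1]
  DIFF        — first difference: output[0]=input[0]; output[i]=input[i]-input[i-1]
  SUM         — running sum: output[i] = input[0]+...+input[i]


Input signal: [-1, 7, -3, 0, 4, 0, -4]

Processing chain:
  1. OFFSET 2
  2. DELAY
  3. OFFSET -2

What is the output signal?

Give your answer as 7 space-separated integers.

Input: [-1, 7, -3, 0, 4, 0, -4]
Stage 1 (OFFSET 2): -1+2=1, 7+2=9, -3+2=-1, 0+2=2, 4+2=6, 0+2=2, -4+2=-2 -> [1, 9, -1, 2, 6, 2, -2]
Stage 2 (DELAY): [0, 1, 9, -1, 2, 6, 2] = [0, 1, 9, -1, 2, 6, 2] -> [0, 1, 9, -1, 2, 6, 2]
Stage 3 (OFFSET -2): 0+-2=-2, 1+-2=-1, 9+-2=7, -1+-2=-3, 2+-2=0, 6+-2=4, 2+-2=0 -> [-2, -1, 7, -3, 0, 4, 0]

Answer: -2 -1 7 -3 0 4 0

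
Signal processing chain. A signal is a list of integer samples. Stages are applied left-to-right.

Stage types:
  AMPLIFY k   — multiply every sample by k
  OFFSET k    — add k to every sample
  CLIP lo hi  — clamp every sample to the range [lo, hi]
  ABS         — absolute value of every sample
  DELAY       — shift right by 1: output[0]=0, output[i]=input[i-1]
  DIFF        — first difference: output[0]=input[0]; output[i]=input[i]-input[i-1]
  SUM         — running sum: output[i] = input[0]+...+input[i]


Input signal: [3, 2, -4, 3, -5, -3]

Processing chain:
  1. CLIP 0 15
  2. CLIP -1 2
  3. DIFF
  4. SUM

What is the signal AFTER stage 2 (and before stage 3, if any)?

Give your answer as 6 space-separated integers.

Answer: 2 2 0 2 0 0

Derivation:
Input: [3, 2, -4, 3, -5, -3]
Stage 1 (CLIP 0 15): clip(3,0,15)=3, clip(2,0,15)=2, clip(-4,0,15)=0, clip(3,0,15)=3, clip(-5,0,15)=0, clip(-3,0,15)=0 -> [3, 2, 0, 3, 0, 0]
Stage 2 (CLIP -1 2): clip(3,-1,2)=2, clip(2,-1,2)=2, clip(0,-1,2)=0, clip(3,-1,2)=2, clip(0,-1,2)=0, clip(0,-1,2)=0 -> [2, 2, 0, 2, 0, 0]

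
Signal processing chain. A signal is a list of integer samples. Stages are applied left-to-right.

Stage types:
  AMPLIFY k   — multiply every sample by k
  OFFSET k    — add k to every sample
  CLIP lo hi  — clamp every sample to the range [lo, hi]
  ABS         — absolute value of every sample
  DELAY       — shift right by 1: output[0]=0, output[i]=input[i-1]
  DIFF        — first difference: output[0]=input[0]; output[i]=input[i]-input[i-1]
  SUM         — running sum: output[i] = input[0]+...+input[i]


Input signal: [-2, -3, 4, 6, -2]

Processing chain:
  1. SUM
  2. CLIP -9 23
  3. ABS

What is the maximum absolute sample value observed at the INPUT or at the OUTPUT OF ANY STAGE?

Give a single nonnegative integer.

Input: [-2, -3, 4, 6, -2] (max |s|=6)
Stage 1 (SUM): sum[0..0]=-2, sum[0..1]=-5, sum[0..2]=-1, sum[0..3]=5, sum[0..4]=3 -> [-2, -5, -1, 5, 3] (max |s|=5)
Stage 2 (CLIP -9 23): clip(-2,-9,23)=-2, clip(-5,-9,23)=-5, clip(-1,-9,23)=-1, clip(5,-9,23)=5, clip(3,-9,23)=3 -> [-2, -5, -1, 5, 3] (max |s|=5)
Stage 3 (ABS): |-2|=2, |-5|=5, |-1|=1, |5|=5, |3|=3 -> [2, 5, 1, 5, 3] (max |s|=5)
Overall max amplitude: 6

Answer: 6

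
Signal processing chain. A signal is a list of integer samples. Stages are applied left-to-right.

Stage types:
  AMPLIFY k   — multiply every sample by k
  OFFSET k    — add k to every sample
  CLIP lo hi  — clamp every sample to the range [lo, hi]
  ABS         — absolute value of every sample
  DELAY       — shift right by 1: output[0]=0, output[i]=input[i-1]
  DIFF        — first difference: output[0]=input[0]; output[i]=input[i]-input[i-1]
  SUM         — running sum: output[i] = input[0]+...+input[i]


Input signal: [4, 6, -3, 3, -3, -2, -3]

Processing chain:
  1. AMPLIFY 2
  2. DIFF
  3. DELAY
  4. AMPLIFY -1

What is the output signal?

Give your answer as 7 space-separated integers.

Answer: 0 -8 -4 18 -12 12 -2

Derivation:
Input: [4, 6, -3, 3, -3, -2, -3]
Stage 1 (AMPLIFY 2): 4*2=8, 6*2=12, -3*2=-6, 3*2=6, -3*2=-6, -2*2=-4, -3*2=-6 -> [8, 12, -6, 6, -6, -4, -6]
Stage 2 (DIFF): s[0]=8, 12-8=4, -6-12=-18, 6--6=12, -6-6=-12, -4--6=2, -6--4=-2 -> [8, 4, -18, 12, -12, 2, -2]
Stage 3 (DELAY): [0, 8, 4, -18, 12, -12, 2] = [0, 8, 4, -18, 12, -12, 2] -> [0, 8, 4, -18, 12, -12, 2]
Stage 4 (AMPLIFY -1): 0*-1=0, 8*-1=-8, 4*-1=-4, -18*-1=18, 12*-1=-12, -12*-1=12, 2*-1=-2 -> [0, -8, -4, 18, -12, 12, -2]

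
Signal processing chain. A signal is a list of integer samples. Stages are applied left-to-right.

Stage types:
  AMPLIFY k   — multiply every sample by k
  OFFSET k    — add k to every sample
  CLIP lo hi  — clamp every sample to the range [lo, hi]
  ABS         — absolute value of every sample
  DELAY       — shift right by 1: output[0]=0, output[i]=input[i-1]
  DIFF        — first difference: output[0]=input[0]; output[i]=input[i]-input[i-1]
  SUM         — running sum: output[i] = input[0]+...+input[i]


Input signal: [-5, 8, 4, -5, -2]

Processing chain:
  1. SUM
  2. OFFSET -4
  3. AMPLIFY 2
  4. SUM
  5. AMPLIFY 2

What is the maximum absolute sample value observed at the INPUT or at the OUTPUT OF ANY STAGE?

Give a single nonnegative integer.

Input: [-5, 8, 4, -5, -2] (max |s|=8)
Stage 1 (SUM): sum[0..0]=-5, sum[0..1]=3, sum[0..2]=7, sum[0..3]=2, sum[0..4]=0 -> [-5, 3, 7, 2, 0] (max |s|=7)
Stage 2 (OFFSET -4): -5+-4=-9, 3+-4=-1, 7+-4=3, 2+-4=-2, 0+-4=-4 -> [-9, -1, 3, -2, -4] (max |s|=9)
Stage 3 (AMPLIFY 2): -9*2=-18, -1*2=-2, 3*2=6, -2*2=-4, -4*2=-8 -> [-18, -2, 6, -4, -8] (max |s|=18)
Stage 4 (SUM): sum[0..0]=-18, sum[0..1]=-20, sum[0..2]=-14, sum[0..3]=-18, sum[0..4]=-26 -> [-18, -20, -14, -18, -26] (max |s|=26)
Stage 5 (AMPLIFY 2): -18*2=-36, -20*2=-40, -14*2=-28, -18*2=-36, -26*2=-52 -> [-36, -40, -28, -36, -52] (max |s|=52)
Overall max amplitude: 52

Answer: 52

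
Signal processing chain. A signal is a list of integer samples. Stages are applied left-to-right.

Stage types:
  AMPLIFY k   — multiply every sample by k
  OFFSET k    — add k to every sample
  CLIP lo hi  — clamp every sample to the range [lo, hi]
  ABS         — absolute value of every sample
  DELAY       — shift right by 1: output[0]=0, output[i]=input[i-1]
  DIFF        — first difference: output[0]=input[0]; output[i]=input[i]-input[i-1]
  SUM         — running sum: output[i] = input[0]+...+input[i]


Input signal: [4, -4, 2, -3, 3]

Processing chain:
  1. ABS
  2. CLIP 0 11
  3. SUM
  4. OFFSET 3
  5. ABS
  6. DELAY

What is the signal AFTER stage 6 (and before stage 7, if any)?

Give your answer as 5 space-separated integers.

Answer: 0 7 11 13 16

Derivation:
Input: [4, -4, 2, -3, 3]
Stage 1 (ABS): |4|=4, |-4|=4, |2|=2, |-3|=3, |3|=3 -> [4, 4, 2, 3, 3]
Stage 2 (CLIP 0 11): clip(4,0,11)=4, clip(4,0,11)=4, clip(2,0,11)=2, clip(3,0,11)=3, clip(3,0,11)=3 -> [4, 4, 2, 3, 3]
Stage 3 (SUM): sum[0..0]=4, sum[0..1]=8, sum[0..2]=10, sum[0..3]=13, sum[0..4]=16 -> [4, 8, 10, 13, 16]
Stage 4 (OFFSET 3): 4+3=7, 8+3=11, 10+3=13, 13+3=16, 16+3=19 -> [7, 11, 13, 16, 19]
Stage 5 (ABS): |7|=7, |11|=11, |13|=13, |16|=16, |19|=19 -> [7, 11, 13, 16, 19]
Stage 6 (DELAY): [0, 7, 11, 13, 16] = [0, 7, 11, 13, 16] -> [0, 7, 11, 13, 16]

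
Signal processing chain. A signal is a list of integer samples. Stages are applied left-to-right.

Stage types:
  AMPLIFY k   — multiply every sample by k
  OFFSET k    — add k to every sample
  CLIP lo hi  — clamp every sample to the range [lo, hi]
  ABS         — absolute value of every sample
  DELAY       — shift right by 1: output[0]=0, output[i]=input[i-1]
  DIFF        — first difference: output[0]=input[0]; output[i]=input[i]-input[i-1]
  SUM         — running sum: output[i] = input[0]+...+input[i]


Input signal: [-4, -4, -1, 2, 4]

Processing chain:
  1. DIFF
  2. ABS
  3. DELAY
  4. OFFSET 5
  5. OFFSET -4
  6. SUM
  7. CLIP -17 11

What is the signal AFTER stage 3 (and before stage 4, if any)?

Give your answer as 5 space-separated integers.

Answer: 0 4 0 3 3

Derivation:
Input: [-4, -4, -1, 2, 4]
Stage 1 (DIFF): s[0]=-4, -4--4=0, -1--4=3, 2--1=3, 4-2=2 -> [-4, 0, 3, 3, 2]
Stage 2 (ABS): |-4|=4, |0|=0, |3|=3, |3|=3, |2|=2 -> [4, 0, 3, 3, 2]
Stage 3 (DELAY): [0, 4, 0, 3, 3] = [0, 4, 0, 3, 3] -> [0, 4, 0, 3, 3]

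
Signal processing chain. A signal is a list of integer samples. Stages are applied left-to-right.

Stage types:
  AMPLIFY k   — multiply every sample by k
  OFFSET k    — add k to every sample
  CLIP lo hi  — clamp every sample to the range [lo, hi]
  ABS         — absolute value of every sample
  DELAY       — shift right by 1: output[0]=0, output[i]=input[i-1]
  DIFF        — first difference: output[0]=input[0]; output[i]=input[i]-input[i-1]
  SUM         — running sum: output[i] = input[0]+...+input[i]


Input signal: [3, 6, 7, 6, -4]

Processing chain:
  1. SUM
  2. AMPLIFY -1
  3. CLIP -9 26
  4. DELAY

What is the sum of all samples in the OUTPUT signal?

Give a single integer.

Answer: -30

Derivation:
Input: [3, 6, 7, 6, -4]
Stage 1 (SUM): sum[0..0]=3, sum[0..1]=9, sum[0..2]=16, sum[0..3]=22, sum[0..4]=18 -> [3, 9, 16, 22, 18]
Stage 2 (AMPLIFY -1): 3*-1=-3, 9*-1=-9, 16*-1=-16, 22*-1=-22, 18*-1=-18 -> [-3, -9, -16, -22, -18]
Stage 3 (CLIP -9 26): clip(-3,-9,26)=-3, clip(-9,-9,26)=-9, clip(-16,-9,26)=-9, clip(-22,-9,26)=-9, clip(-18,-9,26)=-9 -> [-3, -9, -9, -9, -9]
Stage 4 (DELAY): [0, -3, -9, -9, -9] = [0, -3, -9, -9, -9] -> [0, -3, -9, -9, -9]
Output sum: -30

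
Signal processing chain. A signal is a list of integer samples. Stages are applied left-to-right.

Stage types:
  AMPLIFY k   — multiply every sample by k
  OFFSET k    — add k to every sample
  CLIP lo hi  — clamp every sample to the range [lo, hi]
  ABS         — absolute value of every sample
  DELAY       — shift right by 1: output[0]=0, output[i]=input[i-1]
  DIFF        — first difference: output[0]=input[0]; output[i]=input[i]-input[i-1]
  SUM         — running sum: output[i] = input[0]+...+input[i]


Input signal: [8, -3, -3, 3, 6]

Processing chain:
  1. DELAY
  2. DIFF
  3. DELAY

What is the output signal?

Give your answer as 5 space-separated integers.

Answer: 0 0 8 -11 0

Derivation:
Input: [8, -3, -3, 3, 6]
Stage 1 (DELAY): [0, 8, -3, -3, 3] = [0, 8, -3, -3, 3] -> [0, 8, -3, -3, 3]
Stage 2 (DIFF): s[0]=0, 8-0=8, -3-8=-11, -3--3=0, 3--3=6 -> [0, 8, -11, 0, 6]
Stage 3 (DELAY): [0, 0, 8, -11, 0] = [0, 0, 8, -11, 0] -> [0, 0, 8, -11, 0]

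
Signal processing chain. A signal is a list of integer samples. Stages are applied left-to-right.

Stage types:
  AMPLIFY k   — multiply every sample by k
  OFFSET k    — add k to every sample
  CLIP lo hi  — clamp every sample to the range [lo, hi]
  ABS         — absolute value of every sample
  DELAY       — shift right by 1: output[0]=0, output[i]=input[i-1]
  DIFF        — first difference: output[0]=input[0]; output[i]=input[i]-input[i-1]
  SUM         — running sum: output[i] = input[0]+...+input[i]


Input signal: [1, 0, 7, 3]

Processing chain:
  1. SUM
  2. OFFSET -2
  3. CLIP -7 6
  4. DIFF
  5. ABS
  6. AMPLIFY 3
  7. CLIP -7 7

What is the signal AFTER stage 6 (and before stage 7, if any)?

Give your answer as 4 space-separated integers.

Input: [1, 0, 7, 3]
Stage 1 (SUM): sum[0..0]=1, sum[0..1]=1, sum[0..2]=8, sum[0..3]=11 -> [1, 1, 8, 11]
Stage 2 (OFFSET -2): 1+-2=-1, 1+-2=-1, 8+-2=6, 11+-2=9 -> [-1, -1, 6, 9]
Stage 3 (CLIP -7 6): clip(-1,-7,6)=-1, clip(-1,-7,6)=-1, clip(6,-7,6)=6, clip(9,-7,6)=6 -> [-1, -1, 6, 6]
Stage 4 (DIFF): s[0]=-1, -1--1=0, 6--1=7, 6-6=0 -> [-1, 0, 7, 0]
Stage 5 (ABS): |-1|=1, |0|=0, |7|=7, |0|=0 -> [1, 0, 7, 0]
Stage 6 (AMPLIFY 3): 1*3=3, 0*3=0, 7*3=21, 0*3=0 -> [3, 0, 21, 0]

Answer: 3 0 21 0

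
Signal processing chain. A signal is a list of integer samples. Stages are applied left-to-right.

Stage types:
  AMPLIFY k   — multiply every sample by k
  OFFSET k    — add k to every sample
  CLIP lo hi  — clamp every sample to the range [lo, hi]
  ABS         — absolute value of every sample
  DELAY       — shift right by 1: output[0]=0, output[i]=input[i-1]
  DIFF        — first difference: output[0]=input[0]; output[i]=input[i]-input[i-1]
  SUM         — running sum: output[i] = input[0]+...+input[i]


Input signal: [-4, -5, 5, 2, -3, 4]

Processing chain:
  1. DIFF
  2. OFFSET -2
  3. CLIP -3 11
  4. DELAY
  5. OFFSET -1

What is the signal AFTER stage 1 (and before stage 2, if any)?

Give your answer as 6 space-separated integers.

Answer: -4 -1 10 -3 -5 7

Derivation:
Input: [-4, -5, 5, 2, -3, 4]
Stage 1 (DIFF): s[0]=-4, -5--4=-1, 5--5=10, 2-5=-3, -3-2=-5, 4--3=7 -> [-4, -1, 10, -3, -5, 7]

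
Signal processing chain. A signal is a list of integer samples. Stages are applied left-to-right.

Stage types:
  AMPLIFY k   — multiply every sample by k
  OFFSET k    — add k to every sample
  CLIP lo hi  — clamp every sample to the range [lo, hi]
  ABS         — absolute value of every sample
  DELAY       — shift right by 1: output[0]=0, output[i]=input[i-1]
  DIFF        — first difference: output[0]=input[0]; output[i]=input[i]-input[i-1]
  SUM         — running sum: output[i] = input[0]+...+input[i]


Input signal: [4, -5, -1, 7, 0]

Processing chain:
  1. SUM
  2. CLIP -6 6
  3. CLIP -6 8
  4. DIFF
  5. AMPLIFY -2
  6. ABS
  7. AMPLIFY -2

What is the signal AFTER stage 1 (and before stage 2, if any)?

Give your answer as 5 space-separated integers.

Input: [4, -5, -1, 7, 0]
Stage 1 (SUM): sum[0..0]=4, sum[0..1]=-1, sum[0..2]=-2, sum[0..3]=5, sum[0..4]=5 -> [4, -1, -2, 5, 5]

Answer: 4 -1 -2 5 5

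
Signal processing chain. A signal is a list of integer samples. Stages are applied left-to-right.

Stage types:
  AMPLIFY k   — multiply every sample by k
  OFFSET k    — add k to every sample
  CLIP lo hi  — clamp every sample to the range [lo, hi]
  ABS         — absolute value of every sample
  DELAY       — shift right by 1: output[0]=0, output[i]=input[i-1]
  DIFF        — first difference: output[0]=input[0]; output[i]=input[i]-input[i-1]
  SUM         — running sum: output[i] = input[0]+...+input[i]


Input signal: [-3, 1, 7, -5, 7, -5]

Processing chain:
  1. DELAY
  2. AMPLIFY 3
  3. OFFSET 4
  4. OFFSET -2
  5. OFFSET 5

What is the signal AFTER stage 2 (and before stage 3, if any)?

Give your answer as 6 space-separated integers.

Answer: 0 -9 3 21 -15 21

Derivation:
Input: [-3, 1, 7, -5, 7, -5]
Stage 1 (DELAY): [0, -3, 1, 7, -5, 7] = [0, -3, 1, 7, -5, 7] -> [0, -3, 1, 7, -5, 7]
Stage 2 (AMPLIFY 3): 0*3=0, -3*3=-9, 1*3=3, 7*3=21, -5*3=-15, 7*3=21 -> [0, -9, 3, 21, -15, 21]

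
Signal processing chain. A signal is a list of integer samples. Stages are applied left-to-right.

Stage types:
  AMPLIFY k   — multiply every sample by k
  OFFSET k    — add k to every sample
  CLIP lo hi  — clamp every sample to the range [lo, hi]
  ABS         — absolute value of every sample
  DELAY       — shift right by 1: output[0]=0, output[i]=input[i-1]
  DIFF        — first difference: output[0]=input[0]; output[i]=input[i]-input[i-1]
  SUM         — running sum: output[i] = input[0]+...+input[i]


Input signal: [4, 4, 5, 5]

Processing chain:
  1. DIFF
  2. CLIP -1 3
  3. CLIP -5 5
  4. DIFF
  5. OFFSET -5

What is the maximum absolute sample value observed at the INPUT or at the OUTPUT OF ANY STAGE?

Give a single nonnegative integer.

Answer: 8

Derivation:
Input: [4, 4, 5, 5] (max |s|=5)
Stage 1 (DIFF): s[0]=4, 4-4=0, 5-4=1, 5-5=0 -> [4, 0, 1, 0] (max |s|=4)
Stage 2 (CLIP -1 3): clip(4,-1,3)=3, clip(0,-1,3)=0, clip(1,-1,3)=1, clip(0,-1,3)=0 -> [3, 0, 1, 0] (max |s|=3)
Stage 3 (CLIP -5 5): clip(3,-5,5)=3, clip(0,-5,5)=0, clip(1,-5,5)=1, clip(0,-5,5)=0 -> [3, 0, 1, 0] (max |s|=3)
Stage 4 (DIFF): s[0]=3, 0-3=-3, 1-0=1, 0-1=-1 -> [3, -3, 1, -1] (max |s|=3)
Stage 5 (OFFSET -5): 3+-5=-2, -3+-5=-8, 1+-5=-4, -1+-5=-6 -> [-2, -8, -4, -6] (max |s|=8)
Overall max amplitude: 8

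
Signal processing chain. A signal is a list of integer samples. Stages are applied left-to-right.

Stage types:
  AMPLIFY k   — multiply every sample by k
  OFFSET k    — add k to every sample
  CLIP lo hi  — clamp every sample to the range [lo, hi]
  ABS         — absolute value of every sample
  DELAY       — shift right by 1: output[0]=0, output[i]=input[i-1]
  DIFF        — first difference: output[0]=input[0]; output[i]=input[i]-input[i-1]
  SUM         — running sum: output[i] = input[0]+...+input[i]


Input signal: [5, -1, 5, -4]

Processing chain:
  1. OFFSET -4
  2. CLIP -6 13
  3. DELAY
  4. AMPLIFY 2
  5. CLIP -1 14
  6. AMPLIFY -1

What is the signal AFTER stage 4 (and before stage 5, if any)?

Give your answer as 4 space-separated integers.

Input: [5, -1, 5, -4]
Stage 1 (OFFSET -4): 5+-4=1, -1+-4=-5, 5+-4=1, -4+-4=-8 -> [1, -5, 1, -8]
Stage 2 (CLIP -6 13): clip(1,-6,13)=1, clip(-5,-6,13)=-5, clip(1,-6,13)=1, clip(-8,-6,13)=-6 -> [1, -5, 1, -6]
Stage 3 (DELAY): [0, 1, -5, 1] = [0, 1, -5, 1] -> [0, 1, -5, 1]
Stage 4 (AMPLIFY 2): 0*2=0, 1*2=2, -5*2=-10, 1*2=2 -> [0, 2, -10, 2]

Answer: 0 2 -10 2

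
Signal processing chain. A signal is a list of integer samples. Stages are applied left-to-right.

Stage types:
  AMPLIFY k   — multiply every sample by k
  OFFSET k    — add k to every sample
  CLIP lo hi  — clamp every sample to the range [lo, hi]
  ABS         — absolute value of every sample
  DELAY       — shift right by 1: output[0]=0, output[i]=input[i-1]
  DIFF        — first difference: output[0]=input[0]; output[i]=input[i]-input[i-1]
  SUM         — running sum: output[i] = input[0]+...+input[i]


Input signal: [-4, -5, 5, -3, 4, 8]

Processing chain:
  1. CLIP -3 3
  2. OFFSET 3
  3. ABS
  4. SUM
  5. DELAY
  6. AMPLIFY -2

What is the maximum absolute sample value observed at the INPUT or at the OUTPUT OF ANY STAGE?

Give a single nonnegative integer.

Answer: 24

Derivation:
Input: [-4, -5, 5, -3, 4, 8] (max |s|=8)
Stage 1 (CLIP -3 3): clip(-4,-3,3)=-3, clip(-5,-3,3)=-3, clip(5,-3,3)=3, clip(-3,-3,3)=-3, clip(4,-3,3)=3, clip(8,-3,3)=3 -> [-3, -3, 3, -3, 3, 3] (max |s|=3)
Stage 2 (OFFSET 3): -3+3=0, -3+3=0, 3+3=6, -3+3=0, 3+3=6, 3+3=6 -> [0, 0, 6, 0, 6, 6] (max |s|=6)
Stage 3 (ABS): |0|=0, |0|=0, |6|=6, |0|=0, |6|=6, |6|=6 -> [0, 0, 6, 0, 6, 6] (max |s|=6)
Stage 4 (SUM): sum[0..0]=0, sum[0..1]=0, sum[0..2]=6, sum[0..3]=6, sum[0..4]=12, sum[0..5]=18 -> [0, 0, 6, 6, 12, 18] (max |s|=18)
Stage 5 (DELAY): [0, 0, 0, 6, 6, 12] = [0, 0, 0, 6, 6, 12] -> [0, 0, 0, 6, 6, 12] (max |s|=12)
Stage 6 (AMPLIFY -2): 0*-2=0, 0*-2=0, 0*-2=0, 6*-2=-12, 6*-2=-12, 12*-2=-24 -> [0, 0, 0, -12, -12, -24] (max |s|=24)
Overall max amplitude: 24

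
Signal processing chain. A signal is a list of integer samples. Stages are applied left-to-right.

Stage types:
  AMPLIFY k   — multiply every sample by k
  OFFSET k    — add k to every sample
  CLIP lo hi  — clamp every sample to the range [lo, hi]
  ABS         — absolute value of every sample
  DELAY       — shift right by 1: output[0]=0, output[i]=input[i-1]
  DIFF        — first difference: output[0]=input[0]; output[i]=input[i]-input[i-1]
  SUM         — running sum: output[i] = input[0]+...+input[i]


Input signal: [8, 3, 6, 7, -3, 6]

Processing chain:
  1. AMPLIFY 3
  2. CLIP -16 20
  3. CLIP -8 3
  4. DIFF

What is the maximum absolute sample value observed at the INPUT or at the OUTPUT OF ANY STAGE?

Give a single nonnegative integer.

Input: [8, 3, 6, 7, -3, 6] (max |s|=8)
Stage 1 (AMPLIFY 3): 8*3=24, 3*3=9, 6*3=18, 7*3=21, -3*3=-9, 6*3=18 -> [24, 9, 18, 21, -9, 18] (max |s|=24)
Stage 2 (CLIP -16 20): clip(24,-16,20)=20, clip(9,-16,20)=9, clip(18,-16,20)=18, clip(21,-16,20)=20, clip(-9,-16,20)=-9, clip(18,-16,20)=18 -> [20, 9, 18, 20, -9, 18] (max |s|=20)
Stage 3 (CLIP -8 3): clip(20,-8,3)=3, clip(9,-8,3)=3, clip(18,-8,3)=3, clip(20,-8,3)=3, clip(-9,-8,3)=-8, clip(18,-8,3)=3 -> [3, 3, 3, 3, -8, 3] (max |s|=8)
Stage 4 (DIFF): s[0]=3, 3-3=0, 3-3=0, 3-3=0, -8-3=-11, 3--8=11 -> [3, 0, 0, 0, -11, 11] (max |s|=11)
Overall max amplitude: 24

Answer: 24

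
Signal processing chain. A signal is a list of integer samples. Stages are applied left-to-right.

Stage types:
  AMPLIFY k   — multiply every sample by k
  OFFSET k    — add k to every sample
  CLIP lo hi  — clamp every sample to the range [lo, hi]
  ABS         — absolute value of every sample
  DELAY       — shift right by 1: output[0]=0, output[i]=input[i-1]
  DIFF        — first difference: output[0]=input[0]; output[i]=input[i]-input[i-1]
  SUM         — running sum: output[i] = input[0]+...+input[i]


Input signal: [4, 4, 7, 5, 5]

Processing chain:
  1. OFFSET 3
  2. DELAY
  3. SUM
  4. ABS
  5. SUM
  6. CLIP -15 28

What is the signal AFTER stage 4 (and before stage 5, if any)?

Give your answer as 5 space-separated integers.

Input: [4, 4, 7, 5, 5]
Stage 1 (OFFSET 3): 4+3=7, 4+3=7, 7+3=10, 5+3=8, 5+3=8 -> [7, 7, 10, 8, 8]
Stage 2 (DELAY): [0, 7, 7, 10, 8] = [0, 7, 7, 10, 8] -> [0, 7, 7, 10, 8]
Stage 3 (SUM): sum[0..0]=0, sum[0..1]=7, sum[0..2]=14, sum[0..3]=24, sum[0..4]=32 -> [0, 7, 14, 24, 32]
Stage 4 (ABS): |0|=0, |7|=7, |14|=14, |24|=24, |32|=32 -> [0, 7, 14, 24, 32]

Answer: 0 7 14 24 32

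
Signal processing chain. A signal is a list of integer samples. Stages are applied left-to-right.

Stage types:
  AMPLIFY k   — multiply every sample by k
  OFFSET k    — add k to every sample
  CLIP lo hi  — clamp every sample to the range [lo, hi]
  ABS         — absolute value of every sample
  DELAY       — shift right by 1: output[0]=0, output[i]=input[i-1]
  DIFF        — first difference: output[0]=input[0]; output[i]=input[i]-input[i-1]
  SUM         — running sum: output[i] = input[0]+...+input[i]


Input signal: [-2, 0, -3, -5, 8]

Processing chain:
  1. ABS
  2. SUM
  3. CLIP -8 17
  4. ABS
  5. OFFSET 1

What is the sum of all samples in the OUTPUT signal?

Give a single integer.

Answer: 41

Derivation:
Input: [-2, 0, -3, -5, 8]
Stage 1 (ABS): |-2|=2, |0|=0, |-3|=3, |-5|=5, |8|=8 -> [2, 0, 3, 5, 8]
Stage 2 (SUM): sum[0..0]=2, sum[0..1]=2, sum[0..2]=5, sum[0..3]=10, sum[0..4]=18 -> [2, 2, 5, 10, 18]
Stage 3 (CLIP -8 17): clip(2,-8,17)=2, clip(2,-8,17)=2, clip(5,-8,17)=5, clip(10,-8,17)=10, clip(18,-8,17)=17 -> [2, 2, 5, 10, 17]
Stage 4 (ABS): |2|=2, |2|=2, |5|=5, |10|=10, |17|=17 -> [2, 2, 5, 10, 17]
Stage 5 (OFFSET 1): 2+1=3, 2+1=3, 5+1=6, 10+1=11, 17+1=18 -> [3, 3, 6, 11, 18]
Output sum: 41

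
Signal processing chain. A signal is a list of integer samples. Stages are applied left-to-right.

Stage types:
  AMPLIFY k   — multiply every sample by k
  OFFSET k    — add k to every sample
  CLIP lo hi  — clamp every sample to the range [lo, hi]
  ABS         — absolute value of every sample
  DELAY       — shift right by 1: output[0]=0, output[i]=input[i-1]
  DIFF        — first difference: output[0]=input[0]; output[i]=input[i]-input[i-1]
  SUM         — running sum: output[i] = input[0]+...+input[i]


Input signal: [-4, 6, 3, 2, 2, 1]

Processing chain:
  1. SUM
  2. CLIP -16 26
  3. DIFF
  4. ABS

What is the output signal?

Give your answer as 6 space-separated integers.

Answer: 4 6 3 2 2 1

Derivation:
Input: [-4, 6, 3, 2, 2, 1]
Stage 1 (SUM): sum[0..0]=-4, sum[0..1]=2, sum[0..2]=5, sum[0..3]=7, sum[0..4]=9, sum[0..5]=10 -> [-4, 2, 5, 7, 9, 10]
Stage 2 (CLIP -16 26): clip(-4,-16,26)=-4, clip(2,-16,26)=2, clip(5,-16,26)=5, clip(7,-16,26)=7, clip(9,-16,26)=9, clip(10,-16,26)=10 -> [-4, 2, 5, 7, 9, 10]
Stage 3 (DIFF): s[0]=-4, 2--4=6, 5-2=3, 7-5=2, 9-7=2, 10-9=1 -> [-4, 6, 3, 2, 2, 1]
Stage 4 (ABS): |-4|=4, |6|=6, |3|=3, |2|=2, |2|=2, |1|=1 -> [4, 6, 3, 2, 2, 1]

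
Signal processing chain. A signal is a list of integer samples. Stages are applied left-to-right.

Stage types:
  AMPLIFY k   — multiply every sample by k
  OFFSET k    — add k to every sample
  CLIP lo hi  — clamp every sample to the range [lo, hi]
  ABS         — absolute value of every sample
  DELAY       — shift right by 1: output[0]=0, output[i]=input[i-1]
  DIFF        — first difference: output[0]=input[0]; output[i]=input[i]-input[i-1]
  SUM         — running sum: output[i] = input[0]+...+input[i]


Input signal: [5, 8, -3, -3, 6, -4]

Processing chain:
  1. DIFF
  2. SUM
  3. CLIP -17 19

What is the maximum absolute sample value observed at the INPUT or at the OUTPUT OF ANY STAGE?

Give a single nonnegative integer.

Input: [5, 8, -3, -3, 6, -4] (max |s|=8)
Stage 1 (DIFF): s[0]=5, 8-5=3, -3-8=-11, -3--3=0, 6--3=9, -4-6=-10 -> [5, 3, -11, 0, 9, -10] (max |s|=11)
Stage 2 (SUM): sum[0..0]=5, sum[0..1]=8, sum[0..2]=-3, sum[0..3]=-3, sum[0..4]=6, sum[0..5]=-4 -> [5, 8, -3, -3, 6, -4] (max |s|=8)
Stage 3 (CLIP -17 19): clip(5,-17,19)=5, clip(8,-17,19)=8, clip(-3,-17,19)=-3, clip(-3,-17,19)=-3, clip(6,-17,19)=6, clip(-4,-17,19)=-4 -> [5, 8, -3, -3, 6, -4] (max |s|=8)
Overall max amplitude: 11

Answer: 11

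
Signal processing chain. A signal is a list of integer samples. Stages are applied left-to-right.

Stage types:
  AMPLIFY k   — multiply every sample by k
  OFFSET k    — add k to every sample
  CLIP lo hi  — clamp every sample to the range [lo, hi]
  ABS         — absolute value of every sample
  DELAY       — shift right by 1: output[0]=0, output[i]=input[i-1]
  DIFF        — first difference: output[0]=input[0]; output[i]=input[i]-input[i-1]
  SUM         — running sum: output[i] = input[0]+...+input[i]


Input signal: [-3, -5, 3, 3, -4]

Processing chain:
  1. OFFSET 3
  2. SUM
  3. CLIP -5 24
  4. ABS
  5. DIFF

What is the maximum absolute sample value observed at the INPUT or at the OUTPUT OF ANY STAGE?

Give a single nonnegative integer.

Input: [-3, -5, 3, 3, -4] (max |s|=5)
Stage 1 (OFFSET 3): -3+3=0, -5+3=-2, 3+3=6, 3+3=6, -4+3=-1 -> [0, -2, 6, 6, -1] (max |s|=6)
Stage 2 (SUM): sum[0..0]=0, sum[0..1]=-2, sum[0..2]=4, sum[0..3]=10, sum[0..4]=9 -> [0, -2, 4, 10, 9] (max |s|=10)
Stage 3 (CLIP -5 24): clip(0,-5,24)=0, clip(-2,-5,24)=-2, clip(4,-5,24)=4, clip(10,-5,24)=10, clip(9,-5,24)=9 -> [0, -2, 4, 10, 9] (max |s|=10)
Stage 4 (ABS): |0|=0, |-2|=2, |4|=4, |10|=10, |9|=9 -> [0, 2, 4, 10, 9] (max |s|=10)
Stage 5 (DIFF): s[0]=0, 2-0=2, 4-2=2, 10-4=6, 9-10=-1 -> [0, 2, 2, 6, -1] (max |s|=6)
Overall max amplitude: 10

Answer: 10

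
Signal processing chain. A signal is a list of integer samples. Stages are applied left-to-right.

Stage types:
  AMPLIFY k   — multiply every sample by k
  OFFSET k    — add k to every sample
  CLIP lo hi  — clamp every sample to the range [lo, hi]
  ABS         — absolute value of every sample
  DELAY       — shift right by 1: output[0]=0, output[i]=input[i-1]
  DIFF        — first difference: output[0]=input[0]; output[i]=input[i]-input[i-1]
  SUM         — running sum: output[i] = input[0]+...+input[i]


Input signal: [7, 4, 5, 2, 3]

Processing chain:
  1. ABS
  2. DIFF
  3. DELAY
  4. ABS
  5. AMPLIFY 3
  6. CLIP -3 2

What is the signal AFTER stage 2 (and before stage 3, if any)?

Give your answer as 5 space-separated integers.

Answer: 7 -3 1 -3 1

Derivation:
Input: [7, 4, 5, 2, 3]
Stage 1 (ABS): |7|=7, |4|=4, |5|=5, |2|=2, |3|=3 -> [7, 4, 5, 2, 3]
Stage 2 (DIFF): s[0]=7, 4-7=-3, 5-4=1, 2-5=-3, 3-2=1 -> [7, -3, 1, -3, 1]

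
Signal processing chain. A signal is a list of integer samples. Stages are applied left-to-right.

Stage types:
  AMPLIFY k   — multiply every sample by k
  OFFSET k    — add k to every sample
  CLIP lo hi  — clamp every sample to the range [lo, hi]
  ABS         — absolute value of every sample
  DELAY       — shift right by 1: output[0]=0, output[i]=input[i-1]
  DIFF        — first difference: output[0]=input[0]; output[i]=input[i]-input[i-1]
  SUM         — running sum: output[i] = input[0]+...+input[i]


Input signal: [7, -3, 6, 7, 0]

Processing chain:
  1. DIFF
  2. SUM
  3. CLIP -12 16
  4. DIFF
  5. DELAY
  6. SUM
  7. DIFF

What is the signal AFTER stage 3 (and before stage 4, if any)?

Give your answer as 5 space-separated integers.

Input: [7, -3, 6, 7, 0]
Stage 1 (DIFF): s[0]=7, -3-7=-10, 6--3=9, 7-6=1, 0-7=-7 -> [7, -10, 9, 1, -7]
Stage 2 (SUM): sum[0..0]=7, sum[0..1]=-3, sum[0..2]=6, sum[0..3]=7, sum[0..4]=0 -> [7, -3, 6, 7, 0]
Stage 3 (CLIP -12 16): clip(7,-12,16)=7, clip(-3,-12,16)=-3, clip(6,-12,16)=6, clip(7,-12,16)=7, clip(0,-12,16)=0 -> [7, -3, 6, 7, 0]

Answer: 7 -3 6 7 0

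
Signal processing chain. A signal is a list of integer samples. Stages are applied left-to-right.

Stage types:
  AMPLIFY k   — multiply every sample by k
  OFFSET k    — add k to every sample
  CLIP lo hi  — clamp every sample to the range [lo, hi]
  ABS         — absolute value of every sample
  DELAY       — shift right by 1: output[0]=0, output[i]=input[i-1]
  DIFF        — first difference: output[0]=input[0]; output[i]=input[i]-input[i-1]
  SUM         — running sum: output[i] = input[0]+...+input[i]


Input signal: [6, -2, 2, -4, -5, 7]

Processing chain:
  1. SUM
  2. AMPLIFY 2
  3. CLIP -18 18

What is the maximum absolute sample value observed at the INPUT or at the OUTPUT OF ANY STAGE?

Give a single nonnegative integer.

Answer: 12

Derivation:
Input: [6, -2, 2, -4, -5, 7] (max |s|=7)
Stage 1 (SUM): sum[0..0]=6, sum[0..1]=4, sum[0..2]=6, sum[0..3]=2, sum[0..4]=-3, sum[0..5]=4 -> [6, 4, 6, 2, -3, 4] (max |s|=6)
Stage 2 (AMPLIFY 2): 6*2=12, 4*2=8, 6*2=12, 2*2=4, -3*2=-6, 4*2=8 -> [12, 8, 12, 4, -6, 8] (max |s|=12)
Stage 3 (CLIP -18 18): clip(12,-18,18)=12, clip(8,-18,18)=8, clip(12,-18,18)=12, clip(4,-18,18)=4, clip(-6,-18,18)=-6, clip(8,-18,18)=8 -> [12, 8, 12, 4, -6, 8] (max |s|=12)
Overall max amplitude: 12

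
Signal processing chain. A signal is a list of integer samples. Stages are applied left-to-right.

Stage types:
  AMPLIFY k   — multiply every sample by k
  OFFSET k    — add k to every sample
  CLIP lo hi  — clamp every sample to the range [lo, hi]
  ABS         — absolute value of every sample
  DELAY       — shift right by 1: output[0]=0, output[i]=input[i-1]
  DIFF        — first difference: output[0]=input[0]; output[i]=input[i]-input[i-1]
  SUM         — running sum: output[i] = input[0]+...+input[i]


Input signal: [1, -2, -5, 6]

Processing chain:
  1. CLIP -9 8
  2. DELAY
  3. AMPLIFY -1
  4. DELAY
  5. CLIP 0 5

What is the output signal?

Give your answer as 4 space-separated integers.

Answer: 0 0 0 2

Derivation:
Input: [1, -2, -5, 6]
Stage 1 (CLIP -9 8): clip(1,-9,8)=1, clip(-2,-9,8)=-2, clip(-5,-9,8)=-5, clip(6,-9,8)=6 -> [1, -2, -5, 6]
Stage 2 (DELAY): [0, 1, -2, -5] = [0, 1, -2, -5] -> [0, 1, -2, -5]
Stage 3 (AMPLIFY -1): 0*-1=0, 1*-1=-1, -2*-1=2, -5*-1=5 -> [0, -1, 2, 5]
Stage 4 (DELAY): [0, 0, -1, 2] = [0, 0, -1, 2] -> [0, 0, -1, 2]
Stage 5 (CLIP 0 5): clip(0,0,5)=0, clip(0,0,5)=0, clip(-1,0,5)=0, clip(2,0,5)=2 -> [0, 0, 0, 2]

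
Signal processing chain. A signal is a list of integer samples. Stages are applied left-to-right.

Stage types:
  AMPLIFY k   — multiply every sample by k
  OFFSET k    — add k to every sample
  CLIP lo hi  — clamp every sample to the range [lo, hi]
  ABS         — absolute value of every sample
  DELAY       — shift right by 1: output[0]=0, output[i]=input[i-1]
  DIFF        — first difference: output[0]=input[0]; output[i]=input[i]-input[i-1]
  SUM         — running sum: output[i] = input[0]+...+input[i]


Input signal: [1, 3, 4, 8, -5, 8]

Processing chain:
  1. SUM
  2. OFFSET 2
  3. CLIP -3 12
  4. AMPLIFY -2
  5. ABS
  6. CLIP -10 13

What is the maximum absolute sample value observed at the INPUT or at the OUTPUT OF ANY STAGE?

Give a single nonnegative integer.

Answer: 24

Derivation:
Input: [1, 3, 4, 8, -5, 8] (max |s|=8)
Stage 1 (SUM): sum[0..0]=1, sum[0..1]=4, sum[0..2]=8, sum[0..3]=16, sum[0..4]=11, sum[0..5]=19 -> [1, 4, 8, 16, 11, 19] (max |s|=19)
Stage 2 (OFFSET 2): 1+2=3, 4+2=6, 8+2=10, 16+2=18, 11+2=13, 19+2=21 -> [3, 6, 10, 18, 13, 21] (max |s|=21)
Stage 3 (CLIP -3 12): clip(3,-3,12)=3, clip(6,-3,12)=6, clip(10,-3,12)=10, clip(18,-3,12)=12, clip(13,-3,12)=12, clip(21,-3,12)=12 -> [3, 6, 10, 12, 12, 12] (max |s|=12)
Stage 4 (AMPLIFY -2): 3*-2=-6, 6*-2=-12, 10*-2=-20, 12*-2=-24, 12*-2=-24, 12*-2=-24 -> [-6, -12, -20, -24, -24, -24] (max |s|=24)
Stage 5 (ABS): |-6|=6, |-12|=12, |-20|=20, |-24|=24, |-24|=24, |-24|=24 -> [6, 12, 20, 24, 24, 24] (max |s|=24)
Stage 6 (CLIP -10 13): clip(6,-10,13)=6, clip(12,-10,13)=12, clip(20,-10,13)=13, clip(24,-10,13)=13, clip(24,-10,13)=13, clip(24,-10,13)=13 -> [6, 12, 13, 13, 13, 13] (max |s|=13)
Overall max amplitude: 24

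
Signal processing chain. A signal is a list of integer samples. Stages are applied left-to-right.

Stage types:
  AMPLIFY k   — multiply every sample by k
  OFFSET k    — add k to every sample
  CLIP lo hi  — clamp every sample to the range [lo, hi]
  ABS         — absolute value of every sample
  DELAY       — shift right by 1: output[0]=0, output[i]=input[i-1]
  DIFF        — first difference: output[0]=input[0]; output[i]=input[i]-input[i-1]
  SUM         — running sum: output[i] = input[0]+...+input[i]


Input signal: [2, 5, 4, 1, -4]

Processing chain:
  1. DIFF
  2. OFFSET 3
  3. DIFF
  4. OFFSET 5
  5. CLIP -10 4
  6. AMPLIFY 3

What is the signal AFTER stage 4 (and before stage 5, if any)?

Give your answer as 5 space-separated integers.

Answer: 10 6 1 3 3

Derivation:
Input: [2, 5, 4, 1, -4]
Stage 1 (DIFF): s[0]=2, 5-2=3, 4-5=-1, 1-4=-3, -4-1=-5 -> [2, 3, -1, -3, -5]
Stage 2 (OFFSET 3): 2+3=5, 3+3=6, -1+3=2, -3+3=0, -5+3=-2 -> [5, 6, 2, 0, -2]
Stage 3 (DIFF): s[0]=5, 6-5=1, 2-6=-4, 0-2=-2, -2-0=-2 -> [5, 1, -4, -2, -2]
Stage 4 (OFFSET 5): 5+5=10, 1+5=6, -4+5=1, -2+5=3, -2+5=3 -> [10, 6, 1, 3, 3]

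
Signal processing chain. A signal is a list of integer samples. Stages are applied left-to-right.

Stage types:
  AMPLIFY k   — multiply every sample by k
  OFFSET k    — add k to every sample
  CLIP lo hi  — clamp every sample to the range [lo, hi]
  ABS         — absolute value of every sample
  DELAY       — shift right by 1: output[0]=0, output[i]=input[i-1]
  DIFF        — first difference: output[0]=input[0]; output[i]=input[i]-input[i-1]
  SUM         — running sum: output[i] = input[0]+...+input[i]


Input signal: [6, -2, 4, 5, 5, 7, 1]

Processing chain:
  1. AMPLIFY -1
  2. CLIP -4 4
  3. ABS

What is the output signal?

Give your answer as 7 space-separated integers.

Input: [6, -2, 4, 5, 5, 7, 1]
Stage 1 (AMPLIFY -1): 6*-1=-6, -2*-1=2, 4*-1=-4, 5*-1=-5, 5*-1=-5, 7*-1=-7, 1*-1=-1 -> [-6, 2, -4, -5, -5, -7, -1]
Stage 2 (CLIP -4 4): clip(-6,-4,4)=-4, clip(2,-4,4)=2, clip(-4,-4,4)=-4, clip(-5,-4,4)=-4, clip(-5,-4,4)=-4, clip(-7,-4,4)=-4, clip(-1,-4,4)=-1 -> [-4, 2, -4, -4, -4, -4, -1]
Stage 3 (ABS): |-4|=4, |2|=2, |-4|=4, |-4|=4, |-4|=4, |-4|=4, |-1|=1 -> [4, 2, 4, 4, 4, 4, 1]

Answer: 4 2 4 4 4 4 1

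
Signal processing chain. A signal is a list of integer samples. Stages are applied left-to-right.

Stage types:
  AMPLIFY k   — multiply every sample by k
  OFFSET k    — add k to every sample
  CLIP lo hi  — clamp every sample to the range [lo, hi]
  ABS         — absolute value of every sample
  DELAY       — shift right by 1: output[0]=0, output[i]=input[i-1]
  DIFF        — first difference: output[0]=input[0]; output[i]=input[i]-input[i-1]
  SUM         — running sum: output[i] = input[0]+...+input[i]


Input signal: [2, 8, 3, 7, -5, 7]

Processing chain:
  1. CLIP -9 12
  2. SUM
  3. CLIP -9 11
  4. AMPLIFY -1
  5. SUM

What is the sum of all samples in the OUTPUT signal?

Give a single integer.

Input: [2, 8, 3, 7, -5, 7]
Stage 1 (CLIP -9 12): clip(2,-9,12)=2, clip(8,-9,12)=8, clip(3,-9,12)=3, clip(7,-9,12)=7, clip(-5,-9,12)=-5, clip(7,-9,12)=7 -> [2, 8, 3, 7, -5, 7]
Stage 2 (SUM): sum[0..0]=2, sum[0..1]=10, sum[0..2]=13, sum[0..3]=20, sum[0..4]=15, sum[0..5]=22 -> [2, 10, 13, 20, 15, 22]
Stage 3 (CLIP -9 11): clip(2,-9,11)=2, clip(10,-9,11)=10, clip(13,-9,11)=11, clip(20,-9,11)=11, clip(15,-9,11)=11, clip(22,-9,11)=11 -> [2, 10, 11, 11, 11, 11]
Stage 4 (AMPLIFY -1): 2*-1=-2, 10*-1=-10, 11*-1=-11, 11*-1=-11, 11*-1=-11, 11*-1=-11 -> [-2, -10, -11, -11, -11, -11]
Stage 5 (SUM): sum[0..0]=-2, sum[0..1]=-12, sum[0..2]=-23, sum[0..3]=-34, sum[0..4]=-45, sum[0..5]=-56 -> [-2, -12, -23, -34, -45, -56]
Output sum: -172

Answer: -172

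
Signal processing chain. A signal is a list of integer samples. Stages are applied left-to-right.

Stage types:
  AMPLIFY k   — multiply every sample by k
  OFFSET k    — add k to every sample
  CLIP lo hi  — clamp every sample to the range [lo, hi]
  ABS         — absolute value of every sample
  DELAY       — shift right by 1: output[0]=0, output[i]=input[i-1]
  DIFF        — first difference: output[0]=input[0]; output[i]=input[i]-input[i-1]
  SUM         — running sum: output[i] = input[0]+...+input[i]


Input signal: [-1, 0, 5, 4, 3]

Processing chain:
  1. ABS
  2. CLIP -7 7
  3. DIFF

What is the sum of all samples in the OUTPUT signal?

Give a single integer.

Input: [-1, 0, 5, 4, 3]
Stage 1 (ABS): |-1|=1, |0|=0, |5|=5, |4|=4, |3|=3 -> [1, 0, 5, 4, 3]
Stage 2 (CLIP -7 7): clip(1,-7,7)=1, clip(0,-7,7)=0, clip(5,-7,7)=5, clip(4,-7,7)=4, clip(3,-7,7)=3 -> [1, 0, 5, 4, 3]
Stage 3 (DIFF): s[0]=1, 0-1=-1, 5-0=5, 4-5=-1, 3-4=-1 -> [1, -1, 5, -1, -1]
Output sum: 3

Answer: 3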